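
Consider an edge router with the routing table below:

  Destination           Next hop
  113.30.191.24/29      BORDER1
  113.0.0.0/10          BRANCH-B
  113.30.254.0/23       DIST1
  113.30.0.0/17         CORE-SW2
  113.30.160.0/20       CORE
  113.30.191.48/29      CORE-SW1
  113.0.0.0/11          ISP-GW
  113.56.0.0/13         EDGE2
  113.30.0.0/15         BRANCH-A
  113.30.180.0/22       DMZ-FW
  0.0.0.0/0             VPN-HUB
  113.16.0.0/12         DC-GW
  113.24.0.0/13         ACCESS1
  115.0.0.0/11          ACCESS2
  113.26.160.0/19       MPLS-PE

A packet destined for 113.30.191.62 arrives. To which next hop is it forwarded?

Routes whose prefix contains 113.30.191.62:
  0.0.0.0/0 (default, matches everything) -> VPN-HUB
  113.0.0.0/10 (113.0.0.0 - 113.63.255.255) -> BRANCH-B
  113.0.0.0/11 (113.0.0.0 - 113.31.255.255) -> ISP-GW
  113.16.0.0/12 (113.16.0.0 - 113.31.255.255) -> DC-GW
  113.24.0.0/13 (113.24.0.0 - 113.31.255.255) -> ACCESS1
  113.30.0.0/15 (113.30.0.0 - 113.31.255.255) -> BRANCH-A
More-specific entries that do NOT match:
  113.30.191.24/29 (113.30.191.24 - 113.30.191.31) does not contain 113.30.191.62
  113.30.191.48/29 (113.30.191.48 - 113.30.191.55) does not contain 113.30.191.62
  113.30.254.0/23 (113.30.254.0 - 113.30.255.255) does not contain 113.30.191.62
  113.30.180.0/22 (113.30.180.0 - 113.30.183.255) does not contain 113.30.191.62
  113.30.160.0/20 (113.30.160.0 - 113.30.175.255) does not contain 113.30.191.62
  113.26.160.0/19 (113.26.160.0 - 113.26.191.255) does not contain 113.30.191.62
  113.30.0.0/17 (113.30.0.0 - 113.30.127.255) does not contain 113.30.191.62
Longest matching prefix is /15 -> next hop BRANCH-A.

BRANCH-A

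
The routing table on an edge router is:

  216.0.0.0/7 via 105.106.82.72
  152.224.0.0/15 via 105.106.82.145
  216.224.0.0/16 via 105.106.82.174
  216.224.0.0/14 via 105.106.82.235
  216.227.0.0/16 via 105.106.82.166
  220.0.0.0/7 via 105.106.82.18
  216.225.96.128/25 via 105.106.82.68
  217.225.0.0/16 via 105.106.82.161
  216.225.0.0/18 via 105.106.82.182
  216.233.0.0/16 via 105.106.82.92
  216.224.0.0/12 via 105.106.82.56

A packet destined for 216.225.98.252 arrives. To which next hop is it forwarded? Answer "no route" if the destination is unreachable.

Routes whose prefix contains 216.225.98.252:
  216.0.0.0/7 (216.0.0.0 - 217.255.255.255) -> 105.106.82.72
  216.224.0.0/12 (216.224.0.0 - 216.239.255.255) -> 105.106.82.56
  216.224.0.0/14 (216.224.0.0 - 216.227.255.255) -> 105.106.82.235
More-specific entries that do NOT match:
  216.225.96.128/25 (216.225.96.128 - 216.225.96.255) does not contain 216.225.98.252
  216.225.0.0/18 (216.225.0.0 - 216.225.63.255) does not contain 216.225.98.252
  216.224.0.0/16 (216.224.0.0 - 216.224.255.255) does not contain 216.225.98.252
  216.227.0.0/16 (216.227.0.0 - 216.227.255.255) does not contain 216.225.98.252
  217.225.0.0/16 (217.225.0.0 - 217.225.255.255) does not contain 216.225.98.252
  216.233.0.0/16 (216.233.0.0 - 216.233.255.255) does not contain 216.225.98.252
  152.224.0.0/15 (152.224.0.0 - 152.225.255.255) does not contain 216.225.98.252
Longest matching prefix is /14 -> next hop 105.106.82.235.

105.106.82.235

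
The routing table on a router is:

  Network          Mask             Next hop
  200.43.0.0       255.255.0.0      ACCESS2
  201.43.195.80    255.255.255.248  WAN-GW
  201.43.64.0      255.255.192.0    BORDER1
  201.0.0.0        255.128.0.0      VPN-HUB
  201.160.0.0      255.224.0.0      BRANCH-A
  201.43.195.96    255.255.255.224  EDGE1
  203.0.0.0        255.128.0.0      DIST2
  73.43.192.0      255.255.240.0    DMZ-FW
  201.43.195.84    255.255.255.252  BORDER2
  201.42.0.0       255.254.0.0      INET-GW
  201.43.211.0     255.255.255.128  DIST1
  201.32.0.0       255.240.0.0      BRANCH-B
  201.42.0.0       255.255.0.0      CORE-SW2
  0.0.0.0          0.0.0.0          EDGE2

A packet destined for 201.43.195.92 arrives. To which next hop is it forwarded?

Routes whose prefix contains 201.43.195.92:
  0.0.0.0/0 (default, matches everything) -> EDGE2
  201.0.0.0/9 (201.0.0.0 - 201.127.255.255) -> VPN-HUB
  201.32.0.0/12 (201.32.0.0 - 201.47.255.255) -> BRANCH-B
  201.42.0.0/15 (201.42.0.0 - 201.43.255.255) -> INET-GW
More-specific entries that do NOT match:
  201.43.195.84/30 (201.43.195.84 - 201.43.195.87) does not contain 201.43.195.92
  201.43.195.80/29 (201.43.195.80 - 201.43.195.87) does not contain 201.43.195.92
  201.43.195.96/27 (201.43.195.96 - 201.43.195.127) does not contain 201.43.195.92
  201.43.211.0/25 (201.43.211.0 - 201.43.211.127) does not contain 201.43.195.92
  73.43.192.0/20 (73.43.192.0 - 73.43.207.255) does not contain 201.43.195.92
  201.43.64.0/18 (201.43.64.0 - 201.43.127.255) does not contain 201.43.195.92
  200.43.0.0/16 (200.43.0.0 - 200.43.255.255) does not contain 201.43.195.92
  201.42.0.0/16 (201.42.0.0 - 201.42.255.255) does not contain 201.43.195.92
Longest matching prefix is /15 -> next hop INET-GW.

INET-GW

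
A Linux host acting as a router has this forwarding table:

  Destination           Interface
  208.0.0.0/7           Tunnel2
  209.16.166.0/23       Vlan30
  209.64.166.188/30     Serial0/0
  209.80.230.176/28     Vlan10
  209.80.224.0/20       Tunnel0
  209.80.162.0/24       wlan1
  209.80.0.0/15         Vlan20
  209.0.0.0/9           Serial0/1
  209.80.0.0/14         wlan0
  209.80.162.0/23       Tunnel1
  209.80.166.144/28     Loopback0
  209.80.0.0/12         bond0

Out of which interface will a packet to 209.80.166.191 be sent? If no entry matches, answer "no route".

Routes whose prefix contains 209.80.166.191:
  208.0.0.0/7 (208.0.0.0 - 209.255.255.255) -> Tunnel2
  209.0.0.0/9 (209.0.0.0 - 209.127.255.255) -> Serial0/1
  209.80.0.0/12 (209.80.0.0 - 209.95.255.255) -> bond0
  209.80.0.0/14 (209.80.0.0 - 209.83.255.255) -> wlan0
  209.80.0.0/15 (209.80.0.0 - 209.81.255.255) -> Vlan20
More-specific entries that do NOT match:
  209.64.166.188/30 (209.64.166.188 - 209.64.166.191) does not contain 209.80.166.191
  209.80.230.176/28 (209.80.230.176 - 209.80.230.191) does not contain 209.80.166.191
  209.80.166.144/28 (209.80.166.144 - 209.80.166.159) does not contain 209.80.166.191
  209.80.162.0/24 (209.80.162.0 - 209.80.162.255) does not contain 209.80.166.191
  209.16.166.0/23 (209.16.166.0 - 209.16.167.255) does not contain 209.80.166.191
  209.80.162.0/23 (209.80.162.0 - 209.80.163.255) does not contain 209.80.166.191
  209.80.224.0/20 (209.80.224.0 - 209.80.239.255) does not contain 209.80.166.191
Longest matching prefix is /15 -> interface Vlan20.

Vlan20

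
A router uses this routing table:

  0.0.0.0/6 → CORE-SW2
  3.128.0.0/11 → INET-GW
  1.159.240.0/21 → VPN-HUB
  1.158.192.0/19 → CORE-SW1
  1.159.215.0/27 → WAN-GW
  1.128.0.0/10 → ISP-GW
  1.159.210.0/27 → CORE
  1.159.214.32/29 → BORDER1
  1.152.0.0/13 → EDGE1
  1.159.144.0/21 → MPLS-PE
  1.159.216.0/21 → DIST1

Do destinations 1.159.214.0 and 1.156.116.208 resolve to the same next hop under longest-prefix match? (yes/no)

1.159.214.0: longest match 1.152.0.0/13 -> EDGE1
1.156.116.208: longest match 1.152.0.0/13 -> EDGE1

yes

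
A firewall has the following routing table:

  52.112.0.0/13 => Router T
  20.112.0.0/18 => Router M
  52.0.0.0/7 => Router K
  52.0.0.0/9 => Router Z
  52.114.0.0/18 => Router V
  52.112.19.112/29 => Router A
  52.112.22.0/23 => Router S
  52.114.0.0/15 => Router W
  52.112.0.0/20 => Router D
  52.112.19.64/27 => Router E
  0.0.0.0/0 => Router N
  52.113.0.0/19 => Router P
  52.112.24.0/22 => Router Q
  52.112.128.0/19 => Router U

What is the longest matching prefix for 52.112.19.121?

Entries matching 52.112.19.121:
  0.0.0.0/0 (default, matches everything)
  52.0.0.0/7 (52.0.0.0 - 53.255.255.255)
  52.0.0.0/9 (52.0.0.0 - 52.127.255.255)
  52.112.0.0/13 (52.112.0.0 - 52.119.255.255)
Most specific is 52.112.0.0/13.

52.112.0.0/13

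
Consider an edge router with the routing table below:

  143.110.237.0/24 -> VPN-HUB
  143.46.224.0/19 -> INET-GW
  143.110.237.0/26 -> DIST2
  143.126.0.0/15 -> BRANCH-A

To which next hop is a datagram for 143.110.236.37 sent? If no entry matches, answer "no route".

no route

No entry's prefix contains 143.110.236.37; there is no default route.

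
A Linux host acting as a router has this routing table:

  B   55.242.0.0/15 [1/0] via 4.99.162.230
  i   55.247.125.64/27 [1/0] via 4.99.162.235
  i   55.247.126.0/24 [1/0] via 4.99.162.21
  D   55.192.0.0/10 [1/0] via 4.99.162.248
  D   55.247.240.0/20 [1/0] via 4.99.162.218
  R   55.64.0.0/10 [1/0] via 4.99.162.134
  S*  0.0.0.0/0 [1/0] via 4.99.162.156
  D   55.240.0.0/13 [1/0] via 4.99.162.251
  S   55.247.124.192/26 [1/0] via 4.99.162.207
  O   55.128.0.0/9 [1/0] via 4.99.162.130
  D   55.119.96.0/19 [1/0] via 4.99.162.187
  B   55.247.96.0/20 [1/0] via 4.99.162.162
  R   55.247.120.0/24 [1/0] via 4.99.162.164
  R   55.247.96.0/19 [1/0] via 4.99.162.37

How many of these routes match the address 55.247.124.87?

Prefixes containing 55.247.124.87:
  0.0.0.0/0 (default, matches everything)
  55.128.0.0/9 (55.128.0.0 - 55.255.255.255)
  55.192.0.0/10 (55.192.0.0 - 55.255.255.255)
  55.240.0.0/13 (55.240.0.0 - 55.247.255.255)
  55.247.96.0/19 (55.247.96.0 - 55.247.127.255)
Total matching entries: 5.

5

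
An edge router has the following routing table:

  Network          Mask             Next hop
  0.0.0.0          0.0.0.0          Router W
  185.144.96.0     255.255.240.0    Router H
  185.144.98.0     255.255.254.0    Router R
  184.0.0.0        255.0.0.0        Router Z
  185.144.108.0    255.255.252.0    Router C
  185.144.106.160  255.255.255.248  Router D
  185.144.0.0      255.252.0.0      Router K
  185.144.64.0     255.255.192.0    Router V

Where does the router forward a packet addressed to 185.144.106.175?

Router H

Routes whose prefix contains 185.144.106.175:
  0.0.0.0/0 (default, matches everything) -> Router W
  185.144.0.0/14 (185.144.0.0 - 185.147.255.255) -> Router K
  185.144.64.0/18 (185.144.64.0 - 185.144.127.255) -> Router V
  185.144.96.0/20 (185.144.96.0 - 185.144.111.255) -> Router H
More-specific entries that do NOT match:
  185.144.106.160/29 (185.144.106.160 - 185.144.106.167) does not contain 185.144.106.175
  185.144.98.0/23 (185.144.98.0 - 185.144.99.255) does not contain 185.144.106.175
  185.144.108.0/22 (185.144.108.0 - 185.144.111.255) does not contain 185.144.106.175
Longest matching prefix is /20 -> next hop Router H.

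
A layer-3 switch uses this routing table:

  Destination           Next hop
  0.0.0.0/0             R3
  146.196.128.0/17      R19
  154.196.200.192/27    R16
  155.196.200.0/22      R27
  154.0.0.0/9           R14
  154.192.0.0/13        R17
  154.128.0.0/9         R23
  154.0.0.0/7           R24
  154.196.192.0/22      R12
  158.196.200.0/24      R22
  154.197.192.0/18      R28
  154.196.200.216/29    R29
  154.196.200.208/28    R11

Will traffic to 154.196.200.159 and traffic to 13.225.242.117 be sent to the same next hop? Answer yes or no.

no

154.196.200.159: longest match 154.192.0.0/13 -> R17
13.225.242.117: longest match 0.0.0.0/0 -> R3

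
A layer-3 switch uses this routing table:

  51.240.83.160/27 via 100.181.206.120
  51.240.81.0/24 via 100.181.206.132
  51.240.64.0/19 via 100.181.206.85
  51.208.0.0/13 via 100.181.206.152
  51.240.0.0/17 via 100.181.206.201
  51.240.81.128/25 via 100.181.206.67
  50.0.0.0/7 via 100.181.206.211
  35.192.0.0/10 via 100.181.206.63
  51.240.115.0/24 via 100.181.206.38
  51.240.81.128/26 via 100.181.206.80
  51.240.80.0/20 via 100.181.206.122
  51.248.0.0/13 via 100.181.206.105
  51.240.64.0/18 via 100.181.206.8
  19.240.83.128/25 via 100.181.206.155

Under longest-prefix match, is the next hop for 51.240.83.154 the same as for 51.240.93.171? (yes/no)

51.240.83.154: longest match 51.240.80.0/20 -> 100.181.206.122
51.240.93.171: longest match 51.240.80.0/20 -> 100.181.206.122

yes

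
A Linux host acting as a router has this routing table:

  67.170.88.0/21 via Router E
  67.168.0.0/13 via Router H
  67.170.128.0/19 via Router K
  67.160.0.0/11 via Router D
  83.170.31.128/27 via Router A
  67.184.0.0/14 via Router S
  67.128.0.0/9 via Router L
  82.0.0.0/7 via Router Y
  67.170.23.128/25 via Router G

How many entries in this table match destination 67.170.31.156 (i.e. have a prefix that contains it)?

3

Prefixes containing 67.170.31.156:
  67.128.0.0/9 (67.128.0.0 - 67.255.255.255)
  67.160.0.0/11 (67.160.0.0 - 67.191.255.255)
  67.168.0.0/13 (67.168.0.0 - 67.175.255.255)
Total matching entries: 3.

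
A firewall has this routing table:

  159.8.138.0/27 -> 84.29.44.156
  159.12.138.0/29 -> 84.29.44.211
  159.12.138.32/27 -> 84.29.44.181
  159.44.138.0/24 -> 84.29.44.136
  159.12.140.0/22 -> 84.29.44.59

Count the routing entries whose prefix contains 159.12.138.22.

0

No listed prefix contains 159.12.138.22.
Total matching entries: 0.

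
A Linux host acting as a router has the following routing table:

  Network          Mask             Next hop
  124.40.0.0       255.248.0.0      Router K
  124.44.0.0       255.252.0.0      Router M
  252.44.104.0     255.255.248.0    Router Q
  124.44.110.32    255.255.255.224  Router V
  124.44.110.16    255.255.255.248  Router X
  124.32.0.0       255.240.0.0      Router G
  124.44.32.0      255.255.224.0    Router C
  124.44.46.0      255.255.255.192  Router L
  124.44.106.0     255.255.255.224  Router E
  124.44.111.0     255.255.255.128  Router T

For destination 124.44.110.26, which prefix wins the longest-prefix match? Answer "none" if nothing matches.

Entries matching 124.44.110.26:
  124.32.0.0/12 (124.32.0.0 - 124.47.255.255)
  124.40.0.0/13 (124.40.0.0 - 124.47.255.255)
  124.44.0.0/14 (124.44.0.0 - 124.47.255.255)
Most specific is 124.44.0.0/14.

124.44.0.0/14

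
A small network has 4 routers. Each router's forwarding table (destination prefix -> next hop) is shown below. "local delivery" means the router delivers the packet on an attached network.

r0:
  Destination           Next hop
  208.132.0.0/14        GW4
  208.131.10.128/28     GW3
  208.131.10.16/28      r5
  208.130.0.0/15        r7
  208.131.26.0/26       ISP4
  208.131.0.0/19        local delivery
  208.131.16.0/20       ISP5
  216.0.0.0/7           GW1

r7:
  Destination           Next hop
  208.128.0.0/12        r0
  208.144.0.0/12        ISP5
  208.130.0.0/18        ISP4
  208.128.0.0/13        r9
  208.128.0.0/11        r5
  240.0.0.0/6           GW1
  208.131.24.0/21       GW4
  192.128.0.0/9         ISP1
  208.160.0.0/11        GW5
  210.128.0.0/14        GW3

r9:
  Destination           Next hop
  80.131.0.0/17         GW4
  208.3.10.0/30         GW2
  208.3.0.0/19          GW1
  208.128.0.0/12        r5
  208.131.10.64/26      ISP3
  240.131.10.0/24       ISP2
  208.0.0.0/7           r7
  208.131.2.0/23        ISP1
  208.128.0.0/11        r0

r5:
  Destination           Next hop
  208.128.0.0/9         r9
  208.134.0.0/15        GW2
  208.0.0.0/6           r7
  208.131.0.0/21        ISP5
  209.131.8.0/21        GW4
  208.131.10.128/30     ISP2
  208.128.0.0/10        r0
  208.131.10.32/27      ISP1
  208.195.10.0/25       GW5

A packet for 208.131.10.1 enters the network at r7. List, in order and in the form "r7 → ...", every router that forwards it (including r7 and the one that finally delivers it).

At r7: longest match for 208.131.10.1 is 208.128.0.0/13 -> r9
At r9: longest match for 208.131.10.1 is 208.128.0.0/12 -> r5
At r5: longest match for 208.131.10.1 is 208.128.0.0/10 -> r0
At r0: longest match for 208.131.10.1 is 208.131.0.0/19 -> local delivery

r7 → r9 → r5 → r0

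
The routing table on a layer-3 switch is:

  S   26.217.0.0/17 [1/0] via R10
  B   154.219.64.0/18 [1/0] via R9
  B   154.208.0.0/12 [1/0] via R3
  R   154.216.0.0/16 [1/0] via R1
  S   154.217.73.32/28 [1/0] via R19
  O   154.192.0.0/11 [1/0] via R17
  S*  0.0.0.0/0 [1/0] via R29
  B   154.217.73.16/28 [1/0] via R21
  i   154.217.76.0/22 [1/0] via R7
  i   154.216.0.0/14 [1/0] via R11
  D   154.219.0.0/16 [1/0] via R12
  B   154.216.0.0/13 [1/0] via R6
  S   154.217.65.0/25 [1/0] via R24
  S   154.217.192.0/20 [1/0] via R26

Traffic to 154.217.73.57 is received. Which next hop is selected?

R11

Routes whose prefix contains 154.217.73.57:
  0.0.0.0/0 (default, matches everything) -> R29
  154.192.0.0/11 (154.192.0.0 - 154.223.255.255) -> R17
  154.208.0.0/12 (154.208.0.0 - 154.223.255.255) -> R3
  154.216.0.0/13 (154.216.0.0 - 154.223.255.255) -> R6
  154.216.0.0/14 (154.216.0.0 - 154.219.255.255) -> R11
More-specific entries that do NOT match:
  154.217.73.32/28 (154.217.73.32 - 154.217.73.47) does not contain 154.217.73.57
  154.217.73.16/28 (154.217.73.16 - 154.217.73.31) does not contain 154.217.73.57
  154.217.65.0/25 (154.217.65.0 - 154.217.65.127) does not contain 154.217.73.57
  154.217.76.0/22 (154.217.76.0 - 154.217.79.255) does not contain 154.217.73.57
  154.217.192.0/20 (154.217.192.0 - 154.217.207.255) does not contain 154.217.73.57
  154.219.64.0/18 (154.219.64.0 - 154.219.127.255) does not contain 154.217.73.57
  26.217.0.0/17 (26.217.0.0 - 26.217.127.255) does not contain 154.217.73.57
  154.216.0.0/16 (154.216.0.0 - 154.216.255.255) does not contain 154.217.73.57
  154.219.0.0/16 (154.219.0.0 - 154.219.255.255) does not contain 154.217.73.57
Longest matching prefix is /14 -> next hop R11.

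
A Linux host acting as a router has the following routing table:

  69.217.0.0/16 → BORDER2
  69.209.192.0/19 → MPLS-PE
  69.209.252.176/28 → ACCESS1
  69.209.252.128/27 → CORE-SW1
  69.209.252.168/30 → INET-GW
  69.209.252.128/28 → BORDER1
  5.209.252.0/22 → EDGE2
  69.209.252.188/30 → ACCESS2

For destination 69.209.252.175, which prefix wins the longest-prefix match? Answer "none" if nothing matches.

none

69.209.252.175 is outside every listed prefix and there is no default route.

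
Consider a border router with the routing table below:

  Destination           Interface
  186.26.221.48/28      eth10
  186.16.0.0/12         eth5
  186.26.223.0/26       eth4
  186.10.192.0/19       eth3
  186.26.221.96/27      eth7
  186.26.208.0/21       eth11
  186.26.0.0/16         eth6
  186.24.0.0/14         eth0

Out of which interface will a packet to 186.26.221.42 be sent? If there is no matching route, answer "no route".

eth6

Routes whose prefix contains 186.26.221.42:
  186.16.0.0/12 (186.16.0.0 - 186.31.255.255) -> eth5
  186.24.0.0/14 (186.24.0.0 - 186.27.255.255) -> eth0
  186.26.0.0/16 (186.26.0.0 - 186.26.255.255) -> eth6
More-specific entries that do NOT match:
  186.26.221.48/28 (186.26.221.48 - 186.26.221.63) does not contain 186.26.221.42
  186.26.221.96/27 (186.26.221.96 - 186.26.221.127) does not contain 186.26.221.42
  186.26.223.0/26 (186.26.223.0 - 186.26.223.63) does not contain 186.26.221.42
  186.26.208.0/21 (186.26.208.0 - 186.26.215.255) does not contain 186.26.221.42
  186.10.192.0/19 (186.10.192.0 - 186.10.223.255) does not contain 186.26.221.42
Longest matching prefix is /16 -> interface eth6.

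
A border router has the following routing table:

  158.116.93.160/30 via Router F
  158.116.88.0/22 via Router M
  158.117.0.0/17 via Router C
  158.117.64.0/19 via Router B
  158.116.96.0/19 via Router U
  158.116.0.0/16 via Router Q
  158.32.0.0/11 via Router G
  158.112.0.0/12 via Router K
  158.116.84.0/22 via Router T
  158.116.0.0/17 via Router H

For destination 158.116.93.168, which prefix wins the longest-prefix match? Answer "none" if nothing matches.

Entries matching 158.116.93.168:
  158.112.0.0/12 (158.112.0.0 - 158.127.255.255)
  158.116.0.0/16 (158.116.0.0 - 158.116.255.255)
  158.116.0.0/17 (158.116.0.0 - 158.116.127.255)
Most specific is 158.116.0.0/17.

158.116.0.0/17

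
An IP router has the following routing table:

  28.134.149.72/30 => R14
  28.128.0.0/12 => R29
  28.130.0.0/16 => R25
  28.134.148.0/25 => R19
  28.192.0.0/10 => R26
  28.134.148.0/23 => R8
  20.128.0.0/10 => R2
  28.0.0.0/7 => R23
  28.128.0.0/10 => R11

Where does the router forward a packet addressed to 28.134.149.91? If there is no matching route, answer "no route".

Routes whose prefix contains 28.134.149.91:
  28.0.0.0/7 (28.0.0.0 - 29.255.255.255) -> R23
  28.128.0.0/10 (28.128.0.0 - 28.191.255.255) -> R11
  28.128.0.0/12 (28.128.0.0 - 28.143.255.255) -> R29
  28.134.148.0/23 (28.134.148.0 - 28.134.149.255) -> R8
More-specific entries that do NOT match:
  28.134.149.72/30 (28.134.149.72 - 28.134.149.75) does not contain 28.134.149.91
  28.134.148.0/25 (28.134.148.0 - 28.134.148.127) does not contain 28.134.149.91
Longest matching prefix is /23 -> next hop R8.

R8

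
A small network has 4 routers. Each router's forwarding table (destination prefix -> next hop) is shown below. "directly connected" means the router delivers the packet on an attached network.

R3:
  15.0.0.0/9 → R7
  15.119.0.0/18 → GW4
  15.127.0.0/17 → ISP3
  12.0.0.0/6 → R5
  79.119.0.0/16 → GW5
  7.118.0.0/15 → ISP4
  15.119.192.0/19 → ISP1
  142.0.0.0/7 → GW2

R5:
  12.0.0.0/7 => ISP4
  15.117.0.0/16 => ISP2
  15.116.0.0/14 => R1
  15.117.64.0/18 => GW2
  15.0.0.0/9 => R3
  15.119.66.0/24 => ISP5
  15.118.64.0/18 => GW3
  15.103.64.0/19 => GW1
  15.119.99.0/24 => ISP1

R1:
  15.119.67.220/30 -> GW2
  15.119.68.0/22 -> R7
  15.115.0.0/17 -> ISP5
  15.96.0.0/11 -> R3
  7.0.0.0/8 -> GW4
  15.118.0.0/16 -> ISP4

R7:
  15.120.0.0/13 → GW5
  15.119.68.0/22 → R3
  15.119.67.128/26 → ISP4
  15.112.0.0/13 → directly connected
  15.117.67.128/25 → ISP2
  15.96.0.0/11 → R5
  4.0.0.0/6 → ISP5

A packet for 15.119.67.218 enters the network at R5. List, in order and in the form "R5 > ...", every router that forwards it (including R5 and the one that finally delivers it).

R5 > R1 > R3 > R7

At R5: longest match for 15.119.67.218 is 15.116.0.0/14 -> R1
At R1: longest match for 15.119.67.218 is 15.96.0.0/11 -> R3
At R3: longest match for 15.119.67.218 is 15.0.0.0/9 -> R7
At R7: longest match for 15.119.67.218 is 15.112.0.0/13 -> directly connected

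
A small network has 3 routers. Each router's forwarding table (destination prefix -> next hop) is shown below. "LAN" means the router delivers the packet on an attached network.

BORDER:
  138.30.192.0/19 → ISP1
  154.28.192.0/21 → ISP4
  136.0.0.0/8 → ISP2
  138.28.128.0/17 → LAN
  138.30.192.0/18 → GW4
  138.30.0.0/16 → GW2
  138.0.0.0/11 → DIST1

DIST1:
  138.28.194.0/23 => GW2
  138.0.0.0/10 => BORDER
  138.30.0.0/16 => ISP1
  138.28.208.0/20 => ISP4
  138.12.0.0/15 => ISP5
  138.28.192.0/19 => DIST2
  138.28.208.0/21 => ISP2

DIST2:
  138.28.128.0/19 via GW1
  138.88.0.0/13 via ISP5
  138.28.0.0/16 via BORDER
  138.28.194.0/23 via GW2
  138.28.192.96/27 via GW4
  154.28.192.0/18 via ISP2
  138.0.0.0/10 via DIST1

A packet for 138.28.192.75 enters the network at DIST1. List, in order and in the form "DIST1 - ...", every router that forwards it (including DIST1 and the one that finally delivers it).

At DIST1: longest match for 138.28.192.75 is 138.28.192.0/19 -> DIST2
At DIST2: longest match for 138.28.192.75 is 138.28.0.0/16 -> BORDER
At BORDER: longest match for 138.28.192.75 is 138.28.128.0/17 -> LAN

DIST1 - DIST2 - BORDER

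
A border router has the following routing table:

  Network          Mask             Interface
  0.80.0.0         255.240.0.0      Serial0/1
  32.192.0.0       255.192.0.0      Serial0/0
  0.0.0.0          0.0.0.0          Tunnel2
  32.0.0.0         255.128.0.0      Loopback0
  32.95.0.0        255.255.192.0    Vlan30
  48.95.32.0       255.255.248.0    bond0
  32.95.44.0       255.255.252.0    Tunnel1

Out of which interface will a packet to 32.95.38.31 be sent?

Routes whose prefix contains 32.95.38.31:
  0.0.0.0/0 (default, matches everything) -> Tunnel2
  32.0.0.0/9 (32.0.0.0 - 32.127.255.255) -> Loopback0
  32.95.0.0/18 (32.95.0.0 - 32.95.63.255) -> Vlan30
More-specific entries that do NOT match:
  32.95.44.0/22 (32.95.44.0 - 32.95.47.255) does not contain 32.95.38.31
  48.95.32.0/21 (48.95.32.0 - 48.95.39.255) does not contain 32.95.38.31
Longest matching prefix is /18 -> interface Vlan30.

Vlan30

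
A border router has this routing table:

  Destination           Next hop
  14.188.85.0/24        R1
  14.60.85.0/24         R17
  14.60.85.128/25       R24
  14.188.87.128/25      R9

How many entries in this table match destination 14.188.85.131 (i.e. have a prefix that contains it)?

1

Prefixes containing 14.188.85.131:
  14.188.85.0/24 (14.188.85.0 - 14.188.85.255)
Total matching entries: 1.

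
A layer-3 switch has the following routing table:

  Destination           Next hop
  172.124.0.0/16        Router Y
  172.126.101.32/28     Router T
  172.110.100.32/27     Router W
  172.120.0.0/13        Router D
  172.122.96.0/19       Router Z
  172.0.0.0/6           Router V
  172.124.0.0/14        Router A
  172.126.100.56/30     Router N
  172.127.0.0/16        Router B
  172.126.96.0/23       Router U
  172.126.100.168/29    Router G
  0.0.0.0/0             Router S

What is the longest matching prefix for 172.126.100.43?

Entries matching 172.126.100.43:
  0.0.0.0/0 (default, matches everything)
  172.0.0.0/6 (172.0.0.0 - 175.255.255.255)
  172.120.0.0/13 (172.120.0.0 - 172.127.255.255)
  172.124.0.0/14 (172.124.0.0 - 172.127.255.255)
Most specific is 172.124.0.0/14.

172.124.0.0/14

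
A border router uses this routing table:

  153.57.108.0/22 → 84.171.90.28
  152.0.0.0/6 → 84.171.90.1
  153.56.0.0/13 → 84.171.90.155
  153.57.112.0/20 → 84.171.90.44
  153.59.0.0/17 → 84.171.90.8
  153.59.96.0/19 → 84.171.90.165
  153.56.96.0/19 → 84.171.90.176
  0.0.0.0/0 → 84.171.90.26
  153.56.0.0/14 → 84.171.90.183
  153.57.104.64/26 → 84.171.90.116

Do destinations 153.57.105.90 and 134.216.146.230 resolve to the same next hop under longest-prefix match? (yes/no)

153.57.105.90: longest match 153.56.0.0/14 -> 84.171.90.183
134.216.146.230: longest match 0.0.0.0/0 -> 84.171.90.26

no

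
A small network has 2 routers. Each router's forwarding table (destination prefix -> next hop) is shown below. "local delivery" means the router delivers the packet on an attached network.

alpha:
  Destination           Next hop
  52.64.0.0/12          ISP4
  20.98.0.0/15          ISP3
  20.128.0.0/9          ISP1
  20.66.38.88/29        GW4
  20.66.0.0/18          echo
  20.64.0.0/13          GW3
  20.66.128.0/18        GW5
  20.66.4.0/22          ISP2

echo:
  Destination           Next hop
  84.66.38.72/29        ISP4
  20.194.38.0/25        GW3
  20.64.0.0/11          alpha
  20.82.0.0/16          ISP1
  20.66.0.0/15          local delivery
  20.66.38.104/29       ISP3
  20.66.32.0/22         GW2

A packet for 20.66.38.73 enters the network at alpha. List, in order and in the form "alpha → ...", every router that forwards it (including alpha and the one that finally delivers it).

At alpha: longest match for 20.66.38.73 is 20.66.0.0/18 -> echo
At echo: longest match for 20.66.38.73 is 20.66.0.0/15 -> local delivery

alpha → echo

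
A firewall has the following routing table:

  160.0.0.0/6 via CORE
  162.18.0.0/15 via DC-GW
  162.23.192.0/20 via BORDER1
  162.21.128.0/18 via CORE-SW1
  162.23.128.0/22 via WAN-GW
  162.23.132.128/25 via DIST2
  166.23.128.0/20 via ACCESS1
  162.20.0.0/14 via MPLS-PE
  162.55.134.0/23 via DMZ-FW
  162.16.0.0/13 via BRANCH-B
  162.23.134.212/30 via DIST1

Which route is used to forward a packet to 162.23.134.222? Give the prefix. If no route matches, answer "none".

162.20.0.0/14

Entries matching 162.23.134.222:
  160.0.0.0/6 (160.0.0.0 - 163.255.255.255)
  162.16.0.0/13 (162.16.0.0 - 162.23.255.255)
  162.20.0.0/14 (162.20.0.0 - 162.23.255.255)
Most specific is 162.20.0.0/14.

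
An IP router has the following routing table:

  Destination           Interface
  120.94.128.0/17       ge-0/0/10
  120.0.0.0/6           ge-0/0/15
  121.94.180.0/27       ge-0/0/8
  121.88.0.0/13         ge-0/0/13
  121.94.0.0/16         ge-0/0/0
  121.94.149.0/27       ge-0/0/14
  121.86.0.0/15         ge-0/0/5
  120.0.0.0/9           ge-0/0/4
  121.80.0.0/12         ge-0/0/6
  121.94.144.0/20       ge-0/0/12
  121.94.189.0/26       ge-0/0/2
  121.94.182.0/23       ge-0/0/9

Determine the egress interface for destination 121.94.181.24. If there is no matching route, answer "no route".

Routes whose prefix contains 121.94.181.24:
  120.0.0.0/6 (120.0.0.0 - 123.255.255.255) -> ge-0/0/15
  121.80.0.0/12 (121.80.0.0 - 121.95.255.255) -> ge-0/0/6
  121.88.0.0/13 (121.88.0.0 - 121.95.255.255) -> ge-0/0/13
  121.94.0.0/16 (121.94.0.0 - 121.94.255.255) -> ge-0/0/0
More-specific entries that do NOT match:
  121.94.180.0/27 (121.94.180.0 - 121.94.180.31) does not contain 121.94.181.24
  121.94.149.0/27 (121.94.149.0 - 121.94.149.31) does not contain 121.94.181.24
  121.94.189.0/26 (121.94.189.0 - 121.94.189.63) does not contain 121.94.181.24
  121.94.182.0/23 (121.94.182.0 - 121.94.183.255) does not contain 121.94.181.24
  121.94.144.0/20 (121.94.144.0 - 121.94.159.255) does not contain 121.94.181.24
  120.94.128.0/17 (120.94.128.0 - 120.94.255.255) does not contain 121.94.181.24
Longest matching prefix is /16 -> interface ge-0/0/0.

ge-0/0/0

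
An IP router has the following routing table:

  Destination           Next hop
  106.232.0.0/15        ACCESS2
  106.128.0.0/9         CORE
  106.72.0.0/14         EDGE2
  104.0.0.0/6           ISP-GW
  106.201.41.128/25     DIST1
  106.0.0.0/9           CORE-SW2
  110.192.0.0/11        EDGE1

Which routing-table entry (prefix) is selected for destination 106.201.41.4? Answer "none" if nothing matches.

Entries matching 106.201.41.4:
  104.0.0.0/6 (104.0.0.0 - 107.255.255.255)
  106.128.0.0/9 (106.128.0.0 - 106.255.255.255)
Most specific is 106.128.0.0/9.

106.128.0.0/9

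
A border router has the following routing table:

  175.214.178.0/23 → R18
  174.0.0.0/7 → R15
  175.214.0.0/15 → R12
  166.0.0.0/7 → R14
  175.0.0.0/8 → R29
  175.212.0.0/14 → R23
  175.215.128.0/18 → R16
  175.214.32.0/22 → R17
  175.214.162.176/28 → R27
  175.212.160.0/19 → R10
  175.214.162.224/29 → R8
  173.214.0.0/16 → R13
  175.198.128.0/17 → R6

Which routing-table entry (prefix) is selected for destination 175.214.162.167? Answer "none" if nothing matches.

175.214.0.0/15

Entries matching 175.214.162.167:
  174.0.0.0/7 (174.0.0.0 - 175.255.255.255)
  175.0.0.0/8 (175.0.0.0 - 175.255.255.255)
  175.212.0.0/14 (175.212.0.0 - 175.215.255.255)
  175.214.0.0/15 (175.214.0.0 - 175.215.255.255)
Most specific is 175.214.0.0/15.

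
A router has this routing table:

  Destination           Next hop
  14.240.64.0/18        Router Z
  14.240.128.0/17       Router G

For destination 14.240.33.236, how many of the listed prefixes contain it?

No listed prefix contains 14.240.33.236.
Total matching entries: 0.

0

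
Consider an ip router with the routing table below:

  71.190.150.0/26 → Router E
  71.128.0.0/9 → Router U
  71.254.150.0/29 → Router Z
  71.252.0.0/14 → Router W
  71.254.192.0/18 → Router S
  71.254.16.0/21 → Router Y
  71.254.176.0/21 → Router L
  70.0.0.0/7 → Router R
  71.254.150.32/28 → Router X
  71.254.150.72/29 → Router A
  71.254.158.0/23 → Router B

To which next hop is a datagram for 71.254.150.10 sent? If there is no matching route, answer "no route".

Routes whose prefix contains 71.254.150.10:
  70.0.0.0/7 (70.0.0.0 - 71.255.255.255) -> Router R
  71.128.0.0/9 (71.128.0.0 - 71.255.255.255) -> Router U
  71.252.0.0/14 (71.252.0.0 - 71.255.255.255) -> Router W
More-specific entries that do NOT match:
  71.254.150.0/29 (71.254.150.0 - 71.254.150.7) does not contain 71.254.150.10
  71.254.150.72/29 (71.254.150.72 - 71.254.150.79) does not contain 71.254.150.10
  71.254.150.32/28 (71.254.150.32 - 71.254.150.47) does not contain 71.254.150.10
  71.190.150.0/26 (71.190.150.0 - 71.190.150.63) does not contain 71.254.150.10
  71.254.158.0/23 (71.254.158.0 - 71.254.159.255) does not contain 71.254.150.10
  71.254.16.0/21 (71.254.16.0 - 71.254.23.255) does not contain 71.254.150.10
  71.254.176.0/21 (71.254.176.0 - 71.254.183.255) does not contain 71.254.150.10
  71.254.192.0/18 (71.254.192.0 - 71.254.255.255) does not contain 71.254.150.10
Longest matching prefix is /14 -> next hop Router W.

Router W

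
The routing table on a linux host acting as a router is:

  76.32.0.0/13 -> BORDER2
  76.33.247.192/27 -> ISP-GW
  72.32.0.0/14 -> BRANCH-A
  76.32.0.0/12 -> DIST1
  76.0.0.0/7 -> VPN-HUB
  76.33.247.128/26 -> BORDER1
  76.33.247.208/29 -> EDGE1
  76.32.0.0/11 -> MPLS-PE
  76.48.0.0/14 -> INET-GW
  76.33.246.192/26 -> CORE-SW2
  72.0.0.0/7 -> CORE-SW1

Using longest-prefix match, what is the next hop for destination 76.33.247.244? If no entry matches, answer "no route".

BORDER2

Routes whose prefix contains 76.33.247.244:
  76.0.0.0/7 (76.0.0.0 - 77.255.255.255) -> VPN-HUB
  76.32.0.0/11 (76.32.0.0 - 76.63.255.255) -> MPLS-PE
  76.32.0.0/12 (76.32.0.0 - 76.47.255.255) -> DIST1
  76.32.0.0/13 (76.32.0.0 - 76.39.255.255) -> BORDER2
More-specific entries that do NOT match:
  76.33.247.208/29 (76.33.247.208 - 76.33.247.215) does not contain 76.33.247.244
  76.33.247.192/27 (76.33.247.192 - 76.33.247.223) does not contain 76.33.247.244
  76.33.247.128/26 (76.33.247.128 - 76.33.247.191) does not contain 76.33.247.244
  76.33.246.192/26 (76.33.246.192 - 76.33.246.255) does not contain 76.33.247.244
  72.32.0.0/14 (72.32.0.0 - 72.35.255.255) does not contain 76.33.247.244
  76.48.0.0/14 (76.48.0.0 - 76.51.255.255) does not contain 76.33.247.244
Longest matching prefix is /13 -> next hop BORDER2.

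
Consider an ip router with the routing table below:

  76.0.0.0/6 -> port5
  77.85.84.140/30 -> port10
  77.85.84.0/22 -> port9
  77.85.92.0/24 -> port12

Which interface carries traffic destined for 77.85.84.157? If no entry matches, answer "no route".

port9

Routes whose prefix contains 77.85.84.157:
  76.0.0.0/6 (76.0.0.0 - 79.255.255.255) -> port5
  77.85.84.0/22 (77.85.84.0 - 77.85.87.255) -> port9
More-specific entries that do NOT match:
  77.85.84.140/30 (77.85.84.140 - 77.85.84.143) does not contain 77.85.84.157
  77.85.92.0/24 (77.85.92.0 - 77.85.92.255) does not contain 77.85.84.157
Longest matching prefix is /22 -> interface port9.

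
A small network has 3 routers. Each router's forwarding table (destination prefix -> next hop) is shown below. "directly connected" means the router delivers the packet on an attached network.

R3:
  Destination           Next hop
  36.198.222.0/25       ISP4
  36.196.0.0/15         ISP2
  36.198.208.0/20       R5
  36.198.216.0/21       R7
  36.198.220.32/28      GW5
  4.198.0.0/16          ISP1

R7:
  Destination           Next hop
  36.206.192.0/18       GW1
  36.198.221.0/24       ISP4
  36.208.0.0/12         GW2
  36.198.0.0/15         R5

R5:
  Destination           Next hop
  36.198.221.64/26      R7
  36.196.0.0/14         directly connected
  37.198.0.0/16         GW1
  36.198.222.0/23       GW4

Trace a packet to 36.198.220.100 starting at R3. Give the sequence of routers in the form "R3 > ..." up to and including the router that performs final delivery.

At R3: longest match for 36.198.220.100 is 36.198.216.0/21 -> R7
At R7: longest match for 36.198.220.100 is 36.198.0.0/15 -> R5
At R5: longest match for 36.198.220.100 is 36.196.0.0/14 -> directly connected

R3 > R7 > R5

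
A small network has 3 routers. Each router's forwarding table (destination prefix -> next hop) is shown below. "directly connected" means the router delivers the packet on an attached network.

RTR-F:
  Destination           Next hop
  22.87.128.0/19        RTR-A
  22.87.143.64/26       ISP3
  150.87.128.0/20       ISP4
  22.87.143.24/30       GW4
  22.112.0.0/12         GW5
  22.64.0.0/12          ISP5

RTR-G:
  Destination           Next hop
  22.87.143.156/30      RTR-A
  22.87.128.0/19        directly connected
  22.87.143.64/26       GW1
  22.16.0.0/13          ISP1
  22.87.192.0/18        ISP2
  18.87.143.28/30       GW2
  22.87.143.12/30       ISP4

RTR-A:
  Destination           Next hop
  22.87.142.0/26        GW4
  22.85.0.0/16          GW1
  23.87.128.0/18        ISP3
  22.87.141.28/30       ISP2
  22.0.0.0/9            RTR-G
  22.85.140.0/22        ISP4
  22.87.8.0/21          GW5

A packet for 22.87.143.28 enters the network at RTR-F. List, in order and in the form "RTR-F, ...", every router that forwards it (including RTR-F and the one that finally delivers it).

RTR-F, RTR-A, RTR-G

At RTR-F: longest match for 22.87.143.28 is 22.87.128.0/19 -> RTR-A
At RTR-A: longest match for 22.87.143.28 is 22.0.0.0/9 -> RTR-G
At RTR-G: longest match for 22.87.143.28 is 22.87.128.0/19 -> directly connected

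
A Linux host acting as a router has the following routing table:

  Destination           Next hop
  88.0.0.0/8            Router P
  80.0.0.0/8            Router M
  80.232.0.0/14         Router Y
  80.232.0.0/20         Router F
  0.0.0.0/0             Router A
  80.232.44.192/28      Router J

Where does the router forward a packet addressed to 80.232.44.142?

Router Y

Routes whose prefix contains 80.232.44.142:
  0.0.0.0/0 (default, matches everything) -> Router A
  80.0.0.0/8 (80.0.0.0 - 80.255.255.255) -> Router M
  80.232.0.0/14 (80.232.0.0 - 80.235.255.255) -> Router Y
More-specific entries that do NOT match:
  80.232.44.192/28 (80.232.44.192 - 80.232.44.207) does not contain 80.232.44.142
  80.232.0.0/20 (80.232.0.0 - 80.232.15.255) does not contain 80.232.44.142
Longest matching prefix is /14 -> next hop Router Y.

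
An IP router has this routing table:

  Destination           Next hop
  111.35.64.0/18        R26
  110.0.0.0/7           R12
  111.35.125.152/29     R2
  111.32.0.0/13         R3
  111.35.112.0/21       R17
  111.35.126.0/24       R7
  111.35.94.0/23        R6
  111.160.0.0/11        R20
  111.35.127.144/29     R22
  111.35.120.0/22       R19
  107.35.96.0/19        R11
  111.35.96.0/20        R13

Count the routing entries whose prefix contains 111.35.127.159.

Prefixes containing 111.35.127.159:
  110.0.0.0/7 (110.0.0.0 - 111.255.255.255)
  111.32.0.0/13 (111.32.0.0 - 111.39.255.255)
  111.35.64.0/18 (111.35.64.0 - 111.35.127.255)
Total matching entries: 3.

3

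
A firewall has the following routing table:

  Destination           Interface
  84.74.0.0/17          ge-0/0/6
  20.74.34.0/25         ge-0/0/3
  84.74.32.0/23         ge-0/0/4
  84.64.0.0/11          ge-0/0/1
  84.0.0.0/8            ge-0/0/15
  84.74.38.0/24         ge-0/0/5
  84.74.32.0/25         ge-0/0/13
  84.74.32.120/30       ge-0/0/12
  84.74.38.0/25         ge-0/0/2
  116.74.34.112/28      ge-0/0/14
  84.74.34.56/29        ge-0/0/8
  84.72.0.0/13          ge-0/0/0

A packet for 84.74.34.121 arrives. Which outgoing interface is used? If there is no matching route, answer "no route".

Routes whose prefix contains 84.74.34.121:
  84.0.0.0/8 (84.0.0.0 - 84.255.255.255) -> ge-0/0/15
  84.64.0.0/11 (84.64.0.0 - 84.95.255.255) -> ge-0/0/1
  84.72.0.0/13 (84.72.0.0 - 84.79.255.255) -> ge-0/0/0
  84.74.0.0/17 (84.74.0.0 - 84.74.127.255) -> ge-0/0/6
More-specific entries that do NOT match:
  84.74.32.120/30 (84.74.32.120 - 84.74.32.123) does not contain 84.74.34.121
  84.74.34.56/29 (84.74.34.56 - 84.74.34.63) does not contain 84.74.34.121
  116.74.34.112/28 (116.74.34.112 - 116.74.34.127) does not contain 84.74.34.121
  20.74.34.0/25 (20.74.34.0 - 20.74.34.127) does not contain 84.74.34.121
  84.74.32.0/25 (84.74.32.0 - 84.74.32.127) does not contain 84.74.34.121
  84.74.38.0/25 (84.74.38.0 - 84.74.38.127) does not contain 84.74.34.121
  84.74.38.0/24 (84.74.38.0 - 84.74.38.255) does not contain 84.74.34.121
  84.74.32.0/23 (84.74.32.0 - 84.74.33.255) does not contain 84.74.34.121
Longest matching prefix is /17 -> interface ge-0/0/6.

ge-0/0/6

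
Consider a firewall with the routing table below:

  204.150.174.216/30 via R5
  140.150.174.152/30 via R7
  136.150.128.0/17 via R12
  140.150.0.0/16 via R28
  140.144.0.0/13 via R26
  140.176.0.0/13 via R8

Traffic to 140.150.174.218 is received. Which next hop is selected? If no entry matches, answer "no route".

R28

Routes whose prefix contains 140.150.174.218:
  140.144.0.0/13 (140.144.0.0 - 140.151.255.255) -> R26
  140.150.0.0/16 (140.150.0.0 - 140.150.255.255) -> R28
More-specific entries that do NOT match:
  204.150.174.216/30 (204.150.174.216 - 204.150.174.219) does not contain 140.150.174.218
  140.150.174.152/30 (140.150.174.152 - 140.150.174.155) does not contain 140.150.174.218
  136.150.128.0/17 (136.150.128.0 - 136.150.255.255) does not contain 140.150.174.218
Longest matching prefix is /16 -> next hop R28.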